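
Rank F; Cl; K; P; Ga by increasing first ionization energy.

K < Ga < P < Cl < F

F is in period 2, group 17; P is in period 3, group 15; Cl is in period 3, group 17; K is in period 4, group 1; Ga is in period 4, group 13.
First ionization energy rises across a period (greater Z_eff holds electrons more tightly) and falls down a group (valence electrons are farther from the nucleus).
Here both period and group differ, so the two effects have to be weighed against each other.
Ga > K: Ga lies to the right of K in period 4, so the across-period effect alone puts Ga higher.
P > Ga: both effects reinforce here, so P is clearly the higher of the two.
Cl > P: Cl lies to the right of P in period 3, so the across-period effect alone puts Cl higher.
F > Cl: they share group 17; the group trend gives F the larger value.
Tabulated first ionization energy (kJ/mol): F 1681, P 1012, Cl 1251, K 419, Ga 579.
So from lowest to highest: K < Ga < P < Cl < F.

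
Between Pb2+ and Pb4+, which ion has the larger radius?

Both ions have Z = 82 protons, but Pb4+ has lost more electrons, so its remaining electrons feel a larger effective nuclear charge per electron and are pulled in more tightly.
Higher positive charge → smaller ion, so Pb2+ > Pb4+.

Pb2+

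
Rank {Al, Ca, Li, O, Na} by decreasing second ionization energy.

IE_2 is the cost of taking one more electron from the +1 cation: Al⁺ still has 2 valence electrons; Ca⁺ still has 1 valence electron; Li⁺ is the bare [He] core; O⁺ still has 5 valence electrons; Na⁺ is the bare [Ne] core.
Breaking into a closed-shell core is much more expensive than removing a leftover valence electron — Na and Li have the largest IE_2 here.
Valence configurations: Al⁺ [Ne]3s², Ca⁺ [Ar]4s¹, O⁺ [He]2s²2p³.
The numbers (kJ/mol): Al 1817, Ca 1145, Li 7298, O 3388, Na 4562.
Putting it together, IE_2: Ca < Al < O < Na < Li.

Li > Na > O > Al > Ca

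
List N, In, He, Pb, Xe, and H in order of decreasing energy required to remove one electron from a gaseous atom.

H is in period 1, group 1; He is in period 1, group 18; N is in period 2, group 15; In is in period 5, group 13; Xe is in period 5, group 18; Pb is in period 6, group 14.
IE₁ increases left→right with effective nuclear charge and decreases top→bottom as the valence shell moves farther out.
These span different periods and groups, so the two trends combine.
Pb > In: the two effects oppose for this pair; the across-period effect wins (716 vs 558 kJ/mol).
Xe > Pb: relative to Pb, both the across-period and down-group shifts push Xe's first ionization energy up.
H > Xe: the two effects oppose for this pair; the down-group effect wins (1312 vs 1170 kJ/mol).
N > H: the two effects oppose for this pair; the across-period effect wins (1402 vs 1312 kJ/mol).
He > N: both effects reinforce here, so He is clearly the higher of the two.
Approximate values (kJ/mol): H 1312, He 2372, N 1402, In 558, Xe 1170, Pb 716.
So from highest to lowest: He > N > H > Xe > Pb > In.

He, N, H, Xe, Pb, In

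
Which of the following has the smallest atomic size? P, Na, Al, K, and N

N is in period 2, group 15; Na is in period 3, group 1; Al is in period 3, group 13; P is in period 3, group 15; K is in period 4, group 1.
Moving right in a period, electrons are added to the same shell under a stronger nuclear pull, so atoms get smaller; moving down, a new shell is opened and atoms get larger.
These span different periods and groups, so the two trends combine.
P > N: they share group 15; the group trend gives P the larger value.
Al > P: both are in period 3; the period trend gives Al the larger value.
Na > Al: both are in period 3; the period trend gives Na the larger value.
K > Na: K sits below Na in group 1, so the down-group effect alone puts K larger.
For reference (pm): N 71, Na 155, Al 126, P 111, K 196.
The smallest atomic size among these belongs to N.

N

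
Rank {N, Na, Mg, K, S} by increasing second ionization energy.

Mg < S < N < K < Na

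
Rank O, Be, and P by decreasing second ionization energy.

Consider each +1 ion: O⁺ still has 5 valence electrons; Be⁺ still has 1 valence electron; P⁺ still has 4 valence electrons.
All are still removing valence electrons, so compare the +1 ions as you would atoms: IE_2 generally rises across a period (higher Z_eff) and falls down a group (larger shell), subject to the usual subshell exceptions.
Valence configurations: O⁺ [He]2s²2p³, Be⁺ [He]2s¹, P⁺ [Ne]3s²3p².
Approximate IE_2 values (kJ/mol): O 3388, Be 1757, P 1907.
So the second ionization energies run Be < P < O.

O > P > Be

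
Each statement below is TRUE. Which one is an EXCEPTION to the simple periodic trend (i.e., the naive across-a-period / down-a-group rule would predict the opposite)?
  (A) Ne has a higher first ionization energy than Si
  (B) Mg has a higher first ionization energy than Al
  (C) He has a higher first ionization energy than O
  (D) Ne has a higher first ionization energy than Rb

(B)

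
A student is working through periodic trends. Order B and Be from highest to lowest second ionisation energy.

Consider each +1 ion: B⁺ still has 2 valence electrons; Be⁺ still has 1 valence electron.
All are still removing valence electrons, so compare the +1 ions as you would atoms: IE_2 generally rises across a period (higher Z_eff) and falls down a group (larger shell), subject to the usual subshell exceptions.
Valence configurations: B⁺ [He]2s², Be⁺ [He]2s¹.
The numbers (kJ/mol): B 2427, Be 1757.
Putting it together, IE_2: Be < B.

B > Be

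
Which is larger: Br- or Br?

Forming Br- adds 1 electron to Br. More electron–electron repulsion in the same shell, with unchanged nuclear charge, lets the cloud expand.
An anion is larger than its parent atom: Br- > Br.

Br-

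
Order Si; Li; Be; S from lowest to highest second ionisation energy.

IE_2 is the cost of taking one more electron from the +1 cation: Si⁺ still has 3 valence electrons; Li⁺ is the bare [He] core; Be⁺ still has 1 valence electron; S⁺ still has 5 valence electrons.
Pulling an electron out of a noble-gas core costs far more than removing a remaining valence electron, so Li sits at the high end of IE_2.
Valence configurations: Si⁺ [Ne]3s²3p¹, Be⁺ [He]2s¹, S⁺ [Ne]3s²3p³.
Approximate IE_2 values (kJ/mol): Si 1577, Li 7298, Be 1757, S 2252.
So the second ionization energies run Si < Be < S < Li.

Si, Be, S, Li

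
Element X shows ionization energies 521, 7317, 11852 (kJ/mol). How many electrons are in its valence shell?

1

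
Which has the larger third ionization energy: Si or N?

The third ionization energy removes an electron from the +2 ion. For each element: Si²⁺ still has 2 valence electrons; N²⁺ still has 3 valence electrons.
All are still removing valence electrons, so compare the +2 ions as you would atoms: IE_3 generally rises across a period (higher Z_eff) and falls down a group (larger shell), subject to the usual subshell exceptions.
Valence configurations: Si²⁺ [Ne]3s², N²⁺ [He]2s²2p¹.
Tabulated IE_3 (kJ/mol): Si 3232, N 4578.
So the third ionization energies run Si < N.

N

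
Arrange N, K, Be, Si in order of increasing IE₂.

After 1 electron has been removed, what remains? N⁺ still has 4 valence electrons; K⁺ is the bare [Ar] core; Be⁺ still has 1 valence electron; Si⁺ still has 3 valence electrons.
Breaking into a closed-shell core is much more expensive than removing a leftover valence electron — K has the largest IE_2 here.
Valence configurations: N⁺ [He]2s²2p², Be⁺ [He]2s¹, Si⁺ [Ne]3s²3p¹.
The numbers (kJ/mol): N 2856, K 3052, Be 1757, Si 1577.
Putting it together, IE_2: Si < Be < N < K.

Si, Be, N, K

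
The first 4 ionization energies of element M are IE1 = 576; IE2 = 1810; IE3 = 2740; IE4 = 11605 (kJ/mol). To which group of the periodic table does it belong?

Look for the largest jump between consecutive ionization energies: IE4/IE3 ≈ 4.2, far larger than any earlier ratio.
That jump marks the point where a core electron is being removed. So the atom has 3 valence electrons.
A main-group element with 3 valence electrons is in group 13.

Group 13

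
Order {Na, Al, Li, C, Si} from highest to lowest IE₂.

Li, Na, C, Al, Si

The second ionization energy removes an electron from the +1 ion. For each element: Na⁺ is the bare [Ne] core; Al⁺ still has 2 valence electrons; Li⁺ is the bare [He] core; C⁺ still has 3 valence electrons; Si⁺ still has 3 valence electrons.
Core electrons are held far more tightly than valence electrons, so Na and Li top the IE_2 order.
Valence configurations: Al⁺ [Ne]3s², C⁺ [He]2s²2p¹, Si⁺ [Ne]3s²3p¹.
Si⁺ loses a lone 3p electron whereas Al⁺ must break into a filled 3s² pair, so IE_2(Al) > IE_2(Si) even though Si has the higher nuclear charge.
Tabulated IE_2 (kJ/mol): Na 4562, Al 1817, Li 7298, C 2353, Si 1577.
So the second ionization energies run Si < Al < C < Na < Li.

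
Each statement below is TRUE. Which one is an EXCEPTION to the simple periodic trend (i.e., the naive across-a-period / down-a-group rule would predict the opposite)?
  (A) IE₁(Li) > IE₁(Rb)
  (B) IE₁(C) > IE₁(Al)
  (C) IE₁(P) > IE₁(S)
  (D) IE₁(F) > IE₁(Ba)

(C)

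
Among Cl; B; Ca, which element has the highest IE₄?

B

Consider each +3 ion: Cl³⁺ still has 4 valence electrons; B³⁺ is the bare [He] core; Ca³⁺ is already 1 electron into the core.
Pulling an electron out of a noble-gas core costs far more than removing a remaining valence electron, so Ca and B sit at the high end of IE_4.
Tabulated IE_4 (kJ/mol): Cl 5159, B 25026, Ca 6491.
Overall IE_4 order: Cl < Ca < B.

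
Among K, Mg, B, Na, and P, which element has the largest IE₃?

Mg

After 2 electrons have been removed, what remains? K²⁺ is already 1 electron into the core; Mg²⁺ is the bare [Ne] core; B²⁺ still has 1 valence electron; Na²⁺ is already 1 electron into the core; P²⁺ still has 3 valence electrons.
Breaking into a closed-shell core is much more expensive than removing a leftover valence electron — K, Na and Mg have the largest IE_3 here.
Valence configurations: B²⁺ [He]2s¹, P²⁺ [Ne]3s²3p¹.
Approximate IE_3 values (kJ/mol): K 4420, Mg 7733, B 3660, Na 6910, P 2914.
Hence IE_3: P < B < K < Na < Mg.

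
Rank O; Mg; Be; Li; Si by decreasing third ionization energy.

Be > Li > Mg > O > Si

IE_3 is the cost of taking one more electron from the +2 cation: O²⁺ still has 4 valence electrons; Mg²⁺ is the bare [Ne] core; Be²⁺ is the bare [He] core; Li²⁺ is already 1 electron into the core; Si²⁺ still has 2 valence electrons.
Core electrons are held far more tightly than valence electrons, so Mg, Li and Be top the IE_3 order.
Valence configurations: O²⁺ [He]2s²2p², Si²⁺ [Ne]3s².
Tabulated IE_3 (kJ/mol): O 5300, Mg 7733, Be 14849, Li 11815, Si 3232.
Overall IE_3 order: Si < O < Mg < Li < Be.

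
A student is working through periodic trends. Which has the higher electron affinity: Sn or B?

B is in period 2, group 13; Sn is in period 5, group 14.
Electron affinity generally becomes more exothermic across a period toward the halogens and less exothermic down a group.
Neither a single period nor a single group — weigh both effects.
Sn > B: period and group pull opposite ways; the across-period shift dominates (107 vs 27 kJ/mol).
Approximate values (kJ/mol): B 27, Sn 107.
So Sn has the higher electron affinity (Sn > B).

Sn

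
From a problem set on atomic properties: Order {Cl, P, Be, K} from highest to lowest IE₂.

K, Cl, P, Be

Consider each +1 ion: Cl⁺ still has 6 valence electrons; P⁺ still has 4 valence electrons; Be⁺ still has 1 valence electron; K⁺ is the bare [Ar] core.
Breaking into a closed-shell core is much more expensive than removing a leftover valence electron — K has the largest IE_2 here.
Valence configurations: Cl⁺ [Ne]3s²3p⁴, P⁺ [Ne]3s²3p², Be⁺ [He]2s¹.
Tabulated IE_2 (kJ/mol): Cl 2298, P 1907, Be 1757, K 3052.
So the second ionization energies run Be < P < Cl < K.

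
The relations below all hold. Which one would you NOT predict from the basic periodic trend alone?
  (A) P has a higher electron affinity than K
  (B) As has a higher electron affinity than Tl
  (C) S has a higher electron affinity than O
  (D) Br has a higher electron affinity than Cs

The general trend: electron affinity increases across a period and decreases down a group.
(A) P (period 3, group 15) vs K (period 4, group 1): the stated order agrees with the simple trend.
(B) As (period 4, group 15) vs Tl (period 6, group 13): the stated order agrees with the simple trend.
(C) S (period 3, group 16) vs O (period 2, group 16): the stated order contradicts the simple trend.
(D) Br (period 4, group 17) vs Cs (period 6, group 1): the stated order agrees with the simple trend.
The exception is (C): the compact 2p subshell of O repels the added electron more than S's larger 3p does.

(C)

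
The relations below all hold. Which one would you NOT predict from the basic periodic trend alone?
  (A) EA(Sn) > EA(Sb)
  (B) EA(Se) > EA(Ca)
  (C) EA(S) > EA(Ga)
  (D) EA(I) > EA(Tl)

The general trend: electron affinity increases across a period and decreases down a group.
(A) Sn (period 5, group 14) vs Sb (period 5, group 15): the stated order contradicts the simple trend.
(B) Se (period 4, group 16) vs Ca (period 4, group 2): the stated order agrees with the simple trend.
(C) S (period 3, group 16) vs Ga (period 4, group 13): the stated order agrees with the simple trend.
(D) I (period 5, group 17) vs Tl (period 6, group 13): the stated order agrees with the simple trend.
The exception is (A): adding an electron to Sb's half-filled 5p³ is unfavourable, so Sn has the more exothermic EA.

(A)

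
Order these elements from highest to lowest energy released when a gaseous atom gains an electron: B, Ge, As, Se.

Atoms with high Z_eff and room in the valence shell (especially the halogens) have the most exothermic electron affinities.
Here both period and group differ, so the two effects have to be weighed against each other.
As > B: the two effects oppose for this pair; the across-period effect wins (78 vs 27 kJ/mol).
Ge > As: this pair runs against the simple trend — see the exception note.
Se > Ge: Se lies to the right of Ge in period 4, so the across-period effect alone puts Se higher.
Note the exception: Ge has a higher electron affinity than As, contrary to the simple trend — adding an electron to As's half-filled 4p³ is unfavourable, so Ge (4p²) has the more exothermic EA.
Approximate values (kJ/mol): B 27, Ge 119, As 78, Se 195.
So from highest to lowest: Se > Ge > As > B.

Se > Ge > As > B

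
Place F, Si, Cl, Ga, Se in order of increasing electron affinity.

Ga, Si, Se, F, Cl

Electron affinity generally becomes more exothermic across a period toward the halogens and less exothermic down a group.
These span different periods and groups, so the two trends combine.
Si > Ga: both effects reinforce here, so Si is clearly the higher of the two.
Se > Si: the two effects oppose for this pair; the across-period effect wins (195 vs 134 kJ/mol).
F > Se: relative to Se, both the across-period and down-group shifts push F's electron affinity up.
Cl > F: this pair runs against the simple trend — see the exception note.
Note the exception: Cl has a higher electron affinity than F, contrary to the simple trend — F's small 2p subshell makes the incoming electron feel strong e⁻–e⁻ repulsion, so Cl actually releases more energy on gaining an electron.
Tabulated electron affinity (kJ/mol): F 328, Si 134, Cl 349, Ga 29, Se 195.
So from lowest to highest: Ga < Si < Se < F < Cl.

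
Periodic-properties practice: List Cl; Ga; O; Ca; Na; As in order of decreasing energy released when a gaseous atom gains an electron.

O is in period 2, group 16; Na is in period 3, group 1; Cl is in period 3, group 17; Ca is in period 4, group 2; Ga is in period 4, group 13; As is in period 4, group 15.
Electron affinity generally becomes more exothermic across a period toward the halogens and less exothermic down a group.
These span different periods and groups, so the two trends combine.
Ga > Ca: Ga lies to the right of Ca in period 4, so the across-period effect alone puts Ga higher.
Na > Ga: period and group pull opposite ways; the down-group shift dominates (53 vs 29 kJ/mol).
As > Na: the two effects oppose for this pair; the across-period effect wins (78 vs 53 kJ/mol).
O > As: relative to As, both the across-period and down-group shifts push O's electron affinity up.
Cl > O: period and group pull opposite ways; the across-period shift dominates (349 vs 141 kJ/mol).
Tabulated electron affinity (kJ/mol): O 141, Na 53, Cl 349, Ca 2, Ga 29, As 78.
So from highest to lowest: Cl > O > As > Na > Ga > Ca.

Cl > O > As > Na > Ga > Ca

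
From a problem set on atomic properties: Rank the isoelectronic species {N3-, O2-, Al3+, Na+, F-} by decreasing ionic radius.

All of these have 10 electrons, so size is governed by nuclear charge alone: the more protons, the stronger the pull on the same electron cloud, and the smaller the ion.
Nuclear charges: Al3+ (Z=13), Na+ (Z=11), F- (Z=9), O2- (Z=8), N3- (Z=7).
Largest to smallest: N3- > O2- > F- > Na+ > Al3+.

N3- > O2- > F- > Na+ > Al3+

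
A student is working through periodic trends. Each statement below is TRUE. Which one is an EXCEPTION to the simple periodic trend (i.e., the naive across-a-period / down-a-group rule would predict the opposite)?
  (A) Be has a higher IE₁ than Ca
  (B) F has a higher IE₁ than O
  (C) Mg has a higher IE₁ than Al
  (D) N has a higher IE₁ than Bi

The general trend: IE₁ increases across a period and decreases down a group.
(A) Be (period 2, group 2) vs Ca (period 4, group 2): the stated order agrees with the simple trend.
(B) F (period 2, group 17) vs O (period 2, group 16): the stated order agrees with the simple trend.
(C) Mg (period 3, group 2) vs Al (period 3, group 13): the stated order contradicts the simple trend.
(D) N (period 2, group 15) vs Bi (period 6, group 15): the stated order agrees with the simple trend.
The exception is (C): Al's single 3p electron is easier to remove than one from Mg's filled 3s².

(C)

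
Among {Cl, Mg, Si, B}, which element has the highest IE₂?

B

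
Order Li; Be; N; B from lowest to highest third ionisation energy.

B < N < Li < Be

Consider each +2 ion: Li²⁺ is already 1 electron into the core; Be²⁺ is the bare [He] core; N²⁺ still has 3 valence electrons; B²⁺ still has 1 valence electron.
Breaking into a closed-shell core is much more expensive than removing a leftover valence electron — Li and Be have the largest IE_3 here.
Valence configurations: N²⁺ [He]2s²2p¹, B²⁺ [He]2s¹.
Tabulated IE_3 (kJ/mol): Li 11815, Be 14849, N 4578, B 3660.
Putting it together, IE_3: B < N < Li < Be.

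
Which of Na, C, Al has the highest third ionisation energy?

Na

IE_3 is the cost of taking one more electron from the +2 cation: Na²⁺ is already 1 electron into the core; C²⁺ still has 2 valence electrons; Al²⁺ still has 1 valence electron.
Core electrons are held far more tightly than valence electrons, so Na tops the IE_3 order.
Valence configurations: C²⁺ [He]2s², Al²⁺ [Ne]3s¹.
Approximate IE_3 values (kJ/mol): Na 6910, C 4620, Al 2745.
Putting it together, IE_3: Al < C < Na.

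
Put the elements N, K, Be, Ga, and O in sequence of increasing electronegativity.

K < Be < Ga < N < O

Electronegativity increases across a period and decreases down a group, tracking effective nuclear charge and atomic size.
These span different periods and groups, so the two trends combine.
Be > K: relative to K, both the across-period and down-group shifts push Be's electronegativity up.
Ga > Be: period and group pull opposite ways; the across-period shift dominates (1.81 vs 1.57).
N > Ga: both effects reinforce here, so N is clearly the higher of the two.
O > N: O lies to the right of N in period 2, so the across-period effect alone puts O higher.
Approximate values (Pauling): Be 1.57, N 3.04, O 3.44, K 0.82, Ga 1.81.
So from lowest to highest: K < Be < Ga < N < O.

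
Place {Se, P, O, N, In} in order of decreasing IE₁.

N is in period 2, group 15; O is in period 2, group 16; P is in period 3, group 15; Se is in period 4, group 16; In is in period 5, group 13.
IE₁ increases left→right with effective nuclear charge and decreases top→bottom as the valence shell moves farther out.
Here both period and group differ, so the two effects have to be weighed against each other.
Se > In: both effects reinforce here, so Se is clearly the higher of the two.
P > Se: the two effects oppose for this pair; the down-group effect wins (1012 vs 941 kJ/mol).
O > P: relative to P, both the across-period and down-group shifts push O's first ionization energy up.
N > O: this pair runs against the simple trend — see the exception note.
Note the exception: N has a higher first ionization energy than O, contrary to the simple trend — pairing an electron in O's 2p⁴ costs repulsion energy, so O ionizes more easily than half-filled N (2p³).
For reference (kJ/mol): N 1402, O 1314, P 1012, Se 941, In 558.
So from highest to lowest: N > O > P > Se > In.

N > O > P > Se > In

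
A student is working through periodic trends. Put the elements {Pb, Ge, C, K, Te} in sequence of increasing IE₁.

IE₁ increases left→right with effective nuclear charge and decreases top→bottom as the valence shell moves farther out.
Here both period and group differ, so the two effects have to be weighed against each other.
Pb > K: period and group pull opposite ways; the across-period shift dominates (716 vs 419 kJ/mol).
Ge > Pb: they share group 14; the group trend gives Ge the larger value.
Te > Ge: the two effects oppose for this pair; the across-period effect wins (869 vs 762 kJ/mol).
C > Te: the two effects oppose for this pair; the down-group effect wins (1086 vs 869 kJ/mol).
For reference (kJ/mol): C 1086, K 419, Ge 762, Te 869, Pb 716.
So from lowest to highest: K < Pb < Ge < Te < C.

K < Pb < Ge < Te < C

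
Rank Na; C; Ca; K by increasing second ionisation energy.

Ca < C < K < Na

IE_2 is the cost of taking one more electron from the +1 cation: Na⁺ is the bare [Ne] core; C⁺ still has 3 valence electrons; Ca⁺ still has 1 valence electron; K⁺ is the bare [Ar] core.
Pulling an electron out of a noble-gas core costs far more than removing a remaining valence electron, so K and Na sit at the high end of IE_2.
Valence configurations: C⁺ [He]2s²2p¹, Ca⁺ [Ar]4s¹.
The numbers (kJ/mol): Na 4562, C 2353, Ca 1145, K 3052.
Hence IE_2: Ca < C < K < Na.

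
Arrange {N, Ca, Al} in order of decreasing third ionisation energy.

Ca > N > Al

The third ionization energy removes an electron from the +2 ion. For each element: N²⁺ still has 3 valence electrons; Ca²⁺ is the bare [Ar] core; Al²⁺ still has 1 valence electron.
Core electrons are held far more tightly than valence electrons, so Ca tops the IE_3 order.
Valence configurations: N²⁺ [He]2s²2p¹, Al²⁺ [Ne]3s¹.
Tabulated IE_3 (kJ/mol): N 4578, Ca 4912, Al 2745.
Hence IE_3: Al < N < Ca.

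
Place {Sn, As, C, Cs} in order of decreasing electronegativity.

C is in period 2, group 14; As is in period 4, group 15; Sn is in period 5, group 14; Cs is in period 6, group 1.
EN rises left→right (higher Z_eff, smaller atoms) and falls top→bottom (larger, more shielded atoms).
Neither a single period nor a single group — weigh both effects.
Sn > Cs: relative to Cs, both the across-period and down-group shifts push Sn's electronegativity up.
As > Sn: relative to Sn, both the across-period and down-group shifts push As's electronegativity up.
C > As: period and group pull opposite ways; the down-group shift dominates (2.55 vs 2.18).
Tabulated electronegativity (Pauling): C 2.55, As 2.18, Sn 1.96, Cs 0.79.
So from highest to lowest: C > As > Sn > Cs.

C > As > Sn > Cs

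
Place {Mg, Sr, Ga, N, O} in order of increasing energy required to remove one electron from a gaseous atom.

N is in period 2, group 15; O is in period 2, group 16; Mg is in period 3, group 2; Ga is in period 4, group 13; Sr is in period 5, group 2.
First ionization energy rises across a period (greater Z_eff holds electrons more tightly) and falls down a group (valence electrons are farther from the nucleus).
Neither a single period nor a single group — weigh both effects.
Ga > Sr: relative to Sr, both the across-period and down-group shifts push Ga's first ionization energy up.
Mg > Ga: period and group pull opposite ways; the down-group shift dominates (738 vs 579 kJ/mol).
O > Mg: relative to Mg, both the across-period and down-group shifts push O's first ionization energy up.
N > O: this pair runs against the simple trend — see the exception note.
Note the exception: N has a higher first ionization energy than O, contrary to the simple trend — pairing an electron in O's 2p⁴ costs repulsion energy, so O ionizes more easily than half-filled N (2p³).
Approximate values (kJ/mol): N 1402, O 1314, Mg 738, Ga 579, Sr 550.
So from lowest to highest: Sr < Ga < Mg < O < N.

Sr, Ga, Mg, O, N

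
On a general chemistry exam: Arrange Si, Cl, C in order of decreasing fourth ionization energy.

The fourth ionization energy removes an electron from the +3 ion. For each element: Si³⁺ still has 1 valence electron; Cl³⁺ still has 4 valence electrons; C³⁺ still has 1 valence electron.
All are still removing valence electrons, so compare the +3 ions as you would atoms: IE_4 generally rises across a period (higher Z_eff) and falls down a group (larger shell), subject to the usual subshell exceptions.
Valence configurations: Si³⁺ [Ne]3s¹, Cl³⁺ [Ne]3s²3p², C³⁺ [He]2s¹.
Approximate IE_4 values (kJ/mol): Si 4356, Cl 5159, C 6223.
Putting it together, IE_4: Si < Cl < C.

C, Cl, Si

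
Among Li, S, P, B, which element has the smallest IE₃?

P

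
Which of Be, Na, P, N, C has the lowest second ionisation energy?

Be

IE_2 is the cost of taking one more electron from the +1 cation: Be⁺ still has 1 valence electron; Na⁺ is the bare [Ne] core; P⁺ still has 4 valence electrons; N⁺ still has 4 valence electrons; C⁺ still has 3 valence electrons.
Core electrons are held far more tightly than valence electrons, so Na tops the IE_2 order.
Valence configurations: Be⁺ [He]2s¹, P⁺ [Ne]3s²3p², N⁺ [He]2s²2p², C⁺ [He]2s²2p¹.
The numbers (kJ/mol): Be 1757, Na 4562, P 1907, N 2856, C 2353.
So the second ionization energies run Be < P < C < N < Na.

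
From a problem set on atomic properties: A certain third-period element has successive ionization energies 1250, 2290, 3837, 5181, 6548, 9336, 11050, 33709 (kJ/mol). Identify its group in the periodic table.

Look for the largest jump between consecutive ionization energies: IE8/IE7 ≈ 3.1, far larger than any earlier ratio.
That jump marks the point where a core electron is being removed. So the atom has 7 valence electrons.
A main-group element with 7 valence electrons is in group 17.

Group 17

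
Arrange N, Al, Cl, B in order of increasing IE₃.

The third ionization energy removes an electron from the +2 ion. For each element: N²⁺ still has 3 valence electrons; Al²⁺ still has 1 valence electron; Cl²⁺ still has 5 valence electrons; B²⁺ still has 1 valence electron.
All are still removing valence electrons, so compare the +2 ions as you would atoms: IE_3 generally rises across a period (higher Z_eff) and falls down a group (larger shell), subject to the usual subshell exceptions.
Valence configurations: N²⁺ [He]2s²2p¹, Al²⁺ [Ne]3s¹, Cl²⁺ [Ne]3s²3p³, B²⁺ [He]2s¹.
The numbers (kJ/mol): N 4578, Al 2745, Cl 3822, B 3660.
Overall IE_3 order: Al < B < Cl < N.

Al, B, Cl, N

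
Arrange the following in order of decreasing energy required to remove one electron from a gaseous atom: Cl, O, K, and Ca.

IE₁ increases left→right with effective nuclear charge and decreases top→bottom as the valence shell moves farther out.
Here both period and group differ, so the two effects have to be weighed against each other.
Ca > K: both are in period 4; the period trend gives Ca the larger value.
Cl > Ca: relative to Ca, both the across-period and down-group shifts push Cl's first ionization energy up.
O > Cl: period and group pull opposite ways; the down-group shift dominates (1314 vs 1251 kJ/mol).
Approximate values (kJ/mol): O 1314, Cl 1251, K 419, Ca 590.
So from highest to lowest: O > Cl > Ca > K.

O, Cl, Ca, K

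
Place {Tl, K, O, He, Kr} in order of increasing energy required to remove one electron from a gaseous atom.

K < Tl < O < Kr < He

He is in period 1, group 18; O is in period 2, group 16; K is in period 4, group 1; Kr is in period 4, group 18; Tl is in period 6, group 13.
First ionization energy rises across a period (greater Z_eff holds electrons more tightly) and falls down a group (valence electrons are farther from the nucleus).
Here both period and group differ, so the two effects have to be weighed against each other.
Tl > K: the two effects oppose for this pair; the across-period effect wins (589 vs 419 kJ/mol).
O > Tl: both effects reinforce here, so O is clearly the higher of the two.
Kr > O: period and group pull opposite ways; the across-period shift dominates (1351 vs 1314 kJ/mol).
He > Kr: He sits above Kr in group 18, so the down-group effect alone puts He higher.
Tabulated first ionization energy (kJ/mol): He 2372, O 1314, K 419, Kr 1351, Tl 589.
So from lowest to highest: K < Tl < O < Kr < He.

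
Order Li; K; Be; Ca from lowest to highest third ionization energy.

K < Ca < Li < Be

The third ionization energy removes an electron from the +2 ion. For each element: Li²⁺ is already 1 electron into the core; K²⁺ is already 1 electron into the core; Be²⁺ is the bare [He] core; Ca²⁺ is the bare [Ar] core.
All of these are removing an electron from a noble-gas core or deeper; the smaller core (lower principal quantum number) is held far more tightly, and within a period the higher nuclear charge binds the same core more tightly.
Tabulated IE_3 (kJ/mol): Li 11815, K 4420, Be 14849, Ca 4912.
Overall IE_3 order: K < Ca < Li < Be.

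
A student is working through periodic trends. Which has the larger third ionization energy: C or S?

Consider each +2 ion: C²⁺ still has 2 valence electrons; S²⁺ still has 4 valence electrons.
All are still removing valence electrons, so compare the +2 ions as you would atoms: IE_3 generally rises across a period (higher Z_eff) and falls down a group (larger shell), subject to the usual subshell exceptions.
Valence configurations: C²⁺ [He]2s², S²⁺ [Ne]3s²3p².
Approximate IE_3 values (kJ/mol): C 4620, S 3357.
So the third ionization energies run S < C.

C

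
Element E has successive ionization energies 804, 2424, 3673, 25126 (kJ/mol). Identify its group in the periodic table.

Group 13

Look for the largest jump between consecutive ionization energies: IE4/IE3 ≈ 6.8, far larger than any earlier ratio.
That jump marks the point where a core electron is being removed. So the atom has 3 valence electrons.
A main-group element with 3 valence electrons is in group 13.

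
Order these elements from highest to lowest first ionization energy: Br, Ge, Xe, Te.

Ge is in period 4, group 14; Br is in period 4, group 17; Te is in period 5, group 16; Xe is in period 5, group 18.
Removing the outermost electron gets harder across a period and easier down a group.
Neither a single period nor a single group — weigh both effects.
Te > Ge: period and group pull opposite ways; the across-period shift dominates (869 vs 762 kJ/mol).
Br > Te: relative to Te, both the across-period and down-group shifts push Br's first ionization energy up.
Xe > Br: period and group pull opposite ways; the across-period shift dominates (1170 vs 1140 kJ/mol).
Tabulated first ionization energy (kJ/mol): Ge 762, Br 1140, Te 869, Xe 1170.
So from highest to lowest: Xe > Br > Te > Ge.

Xe > Br > Te > Ge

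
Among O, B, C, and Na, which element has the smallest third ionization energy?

B

IE_3 is the cost of taking one more electron from the +2 cation: O²⁺ still has 4 valence electrons; B²⁺ still has 1 valence electron; C²⁺ still has 2 valence electrons; Na²⁺ is already 1 electron into the core.
Core electrons are held far more tightly than valence electrons, so Na tops the IE_3 order.
Valence configurations: O²⁺ [He]2s²2p², B²⁺ [He]2s¹, C²⁺ [He]2s².
Tabulated IE_3 (kJ/mol): O 5300, B 3660, C 4620, Na 6910.
Putting it together, IE_3: B < C < O < Na.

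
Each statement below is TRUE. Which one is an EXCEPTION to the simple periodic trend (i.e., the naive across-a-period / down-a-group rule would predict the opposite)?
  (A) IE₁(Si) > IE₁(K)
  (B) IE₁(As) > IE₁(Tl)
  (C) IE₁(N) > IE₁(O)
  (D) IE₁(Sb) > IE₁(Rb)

(C)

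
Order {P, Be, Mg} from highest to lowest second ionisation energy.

P, Be, Mg

The second ionization energy removes an electron from the +1 ion. For each element: P⁺ still has 4 valence electrons; Be⁺ still has 1 valence electron; Mg⁺ still has 1 valence electron.
All are still removing valence electrons, so compare the +1 ions as you would atoms: IE_2 generally rises across a period (higher Z_eff) and falls down a group (larger shell), subject to the usual subshell exceptions.
Valence configurations: P⁺ [Ne]3s²3p², Be⁺ [He]2s¹, Mg⁺ [Ne]3s¹.
Tabulated IE_2 (kJ/mol): P 1907, Be 1757, Mg 1451.
Hence IE_2: Mg < Be < P.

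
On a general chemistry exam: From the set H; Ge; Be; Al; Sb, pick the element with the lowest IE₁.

Al

Across a period the outer electron is held more tightly (higher IE₁); down a group it sits in a higher shell, more shielded, and comes off more easily.
A diagonal step moves right (one effect) and down (the opposite effect) at once.
Ge > Al: period and group pull opposite ways; the across-period shift dominates (762 vs 578 kJ/mol).
Sb > Ge: period and group pull opposite ways; the across-period shift dominates (831 vs 762 kJ/mol).
Be > Sb: the two effects oppose for this pair; the down-group effect wins (900 vs 831 kJ/mol).
H > Be: the two effects oppose for this pair; the down-group effect wins (1312 vs 900 kJ/mol).
Tabulated first ionization energy (kJ/mol): H 1312, Be 900, Al 578, Ge 762, Sb 831.
The lowest IE₁ among these belongs to Al.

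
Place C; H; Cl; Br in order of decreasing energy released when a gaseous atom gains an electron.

Cl > Br > C > H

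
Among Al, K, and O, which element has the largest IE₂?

O

The second ionization energy removes an electron from the +1 ion. For each element: Al⁺ still has 2 valence electrons; K⁺ is the bare [Ar] core; O⁺ still has 5 valence electrons.
Usually core removal costs more than valence removal, but here the competition is close: a tightly held n=2 valence electron can cost more to remove than an n=3 core electron, so the actual values have to decide it.
Valence configurations: Al⁺ [Ne]3s², O⁺ [He]2s²2p³.
Approximate IE_2 values (kJ/mol): Al 1817, K 3052, O 3388.
Overall IE_2 order: Al < K < O.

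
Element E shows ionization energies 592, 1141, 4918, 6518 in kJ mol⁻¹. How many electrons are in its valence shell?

2

Look for the largest jump between consecutive ionization energies: IE3/IE2 ≈ 4.3, far larger than any earlier ratio.
That jump marks the point where a core electron is being removed. So the atom has 2 valence electrons.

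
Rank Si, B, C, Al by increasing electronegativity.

Al < Si < B < C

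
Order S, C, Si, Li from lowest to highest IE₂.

Si, S, C, Li

Consider each +1 ion: S⁺ still has 5 valence electrons; C⁺ still has 3 valence electrons; Si⁺ still has 3 valence electrons; Li⁺ is the bare [He] core.
Pulling an electron out of a noble-gas core costs far more than removing a remaining valence electron, so Li sits at the high end of IE_2.
Valence configurations: S⁺ [Ne]3s²3p³, C⁺ [He]2s²2p¹, Si⁺ [Ne]3s²3p¹.
Approximate IE_2 values (kJ/mol): S 2252, C 2353, Si 1577, Li 7298.
Overall IE_2 order: Si < S < C < Li.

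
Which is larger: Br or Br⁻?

Forming Br⁻ adds 1 electron to Br. More electron–electron repulsion in the same shell, with unchanged nuclear charge, lets the cloud expand.
An anion is larger than its parent atom: Br⁻ > Br.

Br⁻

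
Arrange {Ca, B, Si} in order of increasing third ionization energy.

Si, B, Ca

Consider each +2 ion: Ca²⁺ is the bare [Ar] core; B²⁺ still has 1 valence electron; Si²⁺ still has 2 valence electrons.
Pulling an electron out of a noble-gas core costs far more than removing a remaining valence electron, so Ca sits at the high end of IE_3.
Valence configurations: B²⁺ [He]2s¹, Si²⁺ [Ne]3s².
Tabulated IE_3 (kJ/mol): Ca 4912, B 3660, Si 3232.
Putting it together, IE_3: Si < B < Ca.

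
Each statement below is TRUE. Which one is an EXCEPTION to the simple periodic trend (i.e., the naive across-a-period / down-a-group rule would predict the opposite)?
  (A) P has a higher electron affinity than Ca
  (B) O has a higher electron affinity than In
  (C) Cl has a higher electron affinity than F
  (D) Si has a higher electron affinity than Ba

(C)

The general trend: electron affinity increases across a period and decreases down a group.
(A) P (period 3, group 15) vs Ca (period 4, group 2): the stated order agrees with the simple trend.
(B) O (period 2, group 16) vs In (period 5, group 13): the stated order agrees with the simple trend.
(C) Cl (period 3, group 17) vs F (period 2, group 17): the stated order contradicts the simple trend.
(D) Si (period 3, group 14) vs Ba (period 6, group 2): the stated order agrees with the simple trend.
The exception is (C): F's small 2p subshell makes the incoming electron feel strong e⁻–e⁻ repulsion, so Cl actually releases more energy on gaining an electron.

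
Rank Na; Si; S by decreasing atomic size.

Na is in period 3, group 1; Si is in period 3, group 14; S is in period 3, group 16.
Atomic radius shrinks across a period as nuclear charge pulls the same shell inward, and grows down a group as new shells are added.
All lie in period 3, so atomic radius increases right to left.
So from largest to smallest: Na > Si > S.

Na > Si > S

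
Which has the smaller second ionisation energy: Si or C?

Si

After 1 electron has been removed, what remains? Si⁺ still has 3 valence electrons; C⁺ still has 3 valence electrons.
All are still removing valence electrons, so compare the +1 ions as you would atoms: IE_2 generally rises across a period (higher Z_eff) and falls down a group (larger shell), subject to the usual subshell exceptions.
Valence configurations: Si⁺ [Ne]3s²3p¹, C⁺ [He]2s²2p¹.
The numbers (kJ/mol): Si 1577, C 2353.
Overall IE_2 order: Si < C.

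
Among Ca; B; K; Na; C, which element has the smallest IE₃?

After 2 electrons have been removed, what remains? Ca²⁺ is the bare [Ar] core; B²⁺ still has 1 valence electron; K²⁺ is already 1 electron into the core; Na²⁺ is already 1 electron into the core; C²⁺ still has 2 valence electrons.
Usually core removal costs more than valence removal, but here the competition is close: a tightly held n=2 valence electron can cost more to remove than an n=3 core electron, so the actual values have to decide it.
Valence configurations: B²⁺ [He]2s¹, C²⁺ [He]2s².
Approximate IE_3 values (kJ/mol): Ca 4912, B 3660, K 4420, Na 6910, C 4620.
Putting it together, IE_3: B < K < C < Ca < Na.

B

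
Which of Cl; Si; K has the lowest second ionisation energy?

After 1 electron has been removed, what remains? Cl⁺ still has 6 valence electrons; Si⁺ still has 3 valence electrons; K⁺ is the bare [Ar] core.
Breaking into a closed-shell core is much more expensive than removing a leftover valence electron — K has the largest IE_2 here.
Valence configurations: Cl⁺ [Ne]3s²3p⁴, Si⁺ [Ne]3s²3p¹.
Approximate IE_2 values (kJ/mol): Cl 2298, Si 1577, K 3052.
Putting it together, IE_2: Si < Cl < K.

Si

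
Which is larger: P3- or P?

P3-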